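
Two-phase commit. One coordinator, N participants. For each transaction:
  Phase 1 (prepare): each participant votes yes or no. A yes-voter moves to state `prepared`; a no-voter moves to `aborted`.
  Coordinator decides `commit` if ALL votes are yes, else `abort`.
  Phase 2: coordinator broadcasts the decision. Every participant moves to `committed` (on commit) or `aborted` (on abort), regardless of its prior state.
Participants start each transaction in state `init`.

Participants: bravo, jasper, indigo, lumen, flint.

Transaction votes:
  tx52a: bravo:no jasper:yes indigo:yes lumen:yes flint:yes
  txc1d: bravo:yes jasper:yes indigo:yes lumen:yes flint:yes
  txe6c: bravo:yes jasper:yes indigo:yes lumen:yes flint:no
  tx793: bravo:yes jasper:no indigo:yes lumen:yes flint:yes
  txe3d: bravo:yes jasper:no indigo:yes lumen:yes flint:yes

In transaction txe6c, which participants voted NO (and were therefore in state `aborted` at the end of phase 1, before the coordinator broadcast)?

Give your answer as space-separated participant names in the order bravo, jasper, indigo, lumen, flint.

Answer: flint

Derivation:
Txn txe6c phase 1: bravo yes -> prepared; jasper yes -> prepared; indigo yes -> prepared; lumen yes -> prepared; flint no -> aborted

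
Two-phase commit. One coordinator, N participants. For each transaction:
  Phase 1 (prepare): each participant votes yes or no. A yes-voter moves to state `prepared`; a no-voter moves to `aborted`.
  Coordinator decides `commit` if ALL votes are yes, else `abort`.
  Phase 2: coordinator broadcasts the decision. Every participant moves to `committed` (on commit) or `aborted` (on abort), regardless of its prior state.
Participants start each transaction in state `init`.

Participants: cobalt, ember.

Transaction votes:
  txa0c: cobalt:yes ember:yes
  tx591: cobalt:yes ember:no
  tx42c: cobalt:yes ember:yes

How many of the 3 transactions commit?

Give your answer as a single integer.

txa0c: all yes -> commit (commits=1)
tx591: no from ember -> abort (commits=1)
tx42c: all yes -> commit (commits=2)

Answer: 2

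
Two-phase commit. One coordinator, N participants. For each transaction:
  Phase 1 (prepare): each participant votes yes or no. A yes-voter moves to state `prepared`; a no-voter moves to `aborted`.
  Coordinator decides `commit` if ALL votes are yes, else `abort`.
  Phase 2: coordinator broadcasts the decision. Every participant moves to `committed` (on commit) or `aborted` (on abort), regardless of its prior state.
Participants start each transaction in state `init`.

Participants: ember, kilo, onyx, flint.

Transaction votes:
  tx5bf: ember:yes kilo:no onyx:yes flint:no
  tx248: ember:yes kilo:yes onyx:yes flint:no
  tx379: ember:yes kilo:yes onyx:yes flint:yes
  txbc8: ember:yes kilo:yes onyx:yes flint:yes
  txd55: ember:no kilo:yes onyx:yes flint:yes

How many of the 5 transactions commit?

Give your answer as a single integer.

tx5bf: no from kilo, flint -> abort (commits=0)
tx248: no from flint -> abort (commits=0)
tx379: all yes -> commit (commits=1)
txbc8: all yes -> commit (commits=2)
txd55: no from ember -> abort (commits=2)

Answer: 2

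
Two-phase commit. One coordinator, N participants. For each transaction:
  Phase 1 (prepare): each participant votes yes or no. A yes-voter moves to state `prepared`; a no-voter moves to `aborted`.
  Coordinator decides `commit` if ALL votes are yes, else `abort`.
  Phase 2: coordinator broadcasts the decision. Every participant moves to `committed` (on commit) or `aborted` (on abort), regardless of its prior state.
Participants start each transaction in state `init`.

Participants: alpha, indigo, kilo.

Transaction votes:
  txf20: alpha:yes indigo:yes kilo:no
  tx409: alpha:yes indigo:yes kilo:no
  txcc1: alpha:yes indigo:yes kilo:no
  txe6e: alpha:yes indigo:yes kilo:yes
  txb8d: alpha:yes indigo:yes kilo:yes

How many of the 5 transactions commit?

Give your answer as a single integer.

Answer: 2

Derivation:
txf20: no from kilo -> abort (commits=0)
tx409: no from kilo -> abort (commits=0)
txcc1: no from kilo -> abort (commits=0)
txe6e: all yes -> commit (commits=1)
txb8d: all yes -> commit (commits=2)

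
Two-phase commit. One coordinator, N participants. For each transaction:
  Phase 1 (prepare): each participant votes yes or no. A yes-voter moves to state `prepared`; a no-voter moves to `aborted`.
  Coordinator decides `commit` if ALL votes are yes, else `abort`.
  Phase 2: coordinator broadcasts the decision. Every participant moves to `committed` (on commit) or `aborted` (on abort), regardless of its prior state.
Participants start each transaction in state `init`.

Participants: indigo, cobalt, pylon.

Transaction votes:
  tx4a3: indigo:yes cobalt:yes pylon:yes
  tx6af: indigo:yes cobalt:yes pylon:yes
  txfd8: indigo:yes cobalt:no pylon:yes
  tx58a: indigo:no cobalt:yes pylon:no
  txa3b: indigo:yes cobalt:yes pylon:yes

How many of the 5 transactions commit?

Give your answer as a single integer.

Answer: 3

Derivation:
tx4a3: all yes -> commit (commits=1)
tx6af: all yes -> commit (commits=2)
txfd8: no from cobalt -> abort (commits=2)
tx58a: no from indigo, pylon -> abort (commits=2)
txa3b: all yes -> commit (commits=3)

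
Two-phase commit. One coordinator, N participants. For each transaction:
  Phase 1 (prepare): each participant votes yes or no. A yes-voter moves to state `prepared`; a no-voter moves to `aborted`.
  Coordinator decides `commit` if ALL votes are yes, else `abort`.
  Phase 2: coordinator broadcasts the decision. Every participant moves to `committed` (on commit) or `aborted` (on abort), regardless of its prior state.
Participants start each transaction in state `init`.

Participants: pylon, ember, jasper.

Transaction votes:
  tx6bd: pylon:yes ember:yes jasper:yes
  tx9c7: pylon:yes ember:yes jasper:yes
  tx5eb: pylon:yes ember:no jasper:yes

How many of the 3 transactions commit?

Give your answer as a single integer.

tx6bd: all yes -> commit (commits=1)
tx9c7: all yes -> commit (commits=2)
tx5eb: no from ember -> abort (commits=2)

Answer: 2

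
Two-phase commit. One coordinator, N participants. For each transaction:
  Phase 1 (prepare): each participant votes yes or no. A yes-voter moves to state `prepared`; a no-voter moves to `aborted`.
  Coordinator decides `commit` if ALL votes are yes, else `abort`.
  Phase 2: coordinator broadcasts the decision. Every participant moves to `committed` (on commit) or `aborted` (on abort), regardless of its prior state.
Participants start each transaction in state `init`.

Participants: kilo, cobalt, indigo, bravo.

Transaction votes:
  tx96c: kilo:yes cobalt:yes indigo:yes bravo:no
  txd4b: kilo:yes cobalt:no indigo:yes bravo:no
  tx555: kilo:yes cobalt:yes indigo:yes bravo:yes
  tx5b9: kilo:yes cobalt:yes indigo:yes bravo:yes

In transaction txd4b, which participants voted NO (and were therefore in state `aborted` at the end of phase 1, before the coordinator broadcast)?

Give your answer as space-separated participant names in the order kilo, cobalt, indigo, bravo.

Answer: cobalt bravo

Derivation:
Txn txd4b phase 1: kilo yes -> prepared; cobalt no -> aborted; indigo yes -> prepared; bravo no -> aborted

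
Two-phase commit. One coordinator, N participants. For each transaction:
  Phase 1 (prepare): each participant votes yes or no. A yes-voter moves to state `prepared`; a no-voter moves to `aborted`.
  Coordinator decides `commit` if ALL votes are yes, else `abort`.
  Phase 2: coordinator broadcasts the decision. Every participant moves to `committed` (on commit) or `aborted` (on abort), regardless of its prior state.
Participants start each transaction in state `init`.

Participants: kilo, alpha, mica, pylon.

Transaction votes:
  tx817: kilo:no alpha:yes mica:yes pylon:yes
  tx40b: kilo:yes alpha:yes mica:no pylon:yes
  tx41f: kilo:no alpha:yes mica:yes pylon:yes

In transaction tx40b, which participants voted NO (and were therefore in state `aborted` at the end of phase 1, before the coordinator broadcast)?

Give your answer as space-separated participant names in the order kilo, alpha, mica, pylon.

Answer: mica

Derivation:
Txn tx40b phase 1: kilo yes -> prepared; alpha yes -> prepared; mica no -> aborted; pylon yes -> prepared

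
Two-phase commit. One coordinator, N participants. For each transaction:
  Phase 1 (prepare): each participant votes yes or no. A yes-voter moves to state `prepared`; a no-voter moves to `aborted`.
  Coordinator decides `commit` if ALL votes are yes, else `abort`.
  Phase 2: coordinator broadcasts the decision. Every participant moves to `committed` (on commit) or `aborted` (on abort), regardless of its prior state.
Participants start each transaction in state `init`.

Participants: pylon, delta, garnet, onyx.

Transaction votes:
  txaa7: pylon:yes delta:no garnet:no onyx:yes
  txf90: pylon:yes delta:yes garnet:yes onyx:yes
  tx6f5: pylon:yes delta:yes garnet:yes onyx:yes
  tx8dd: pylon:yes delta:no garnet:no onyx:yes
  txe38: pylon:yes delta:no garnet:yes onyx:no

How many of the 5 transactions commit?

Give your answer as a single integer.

Answer: 2

Derivation:
txaa7: no from delta, garnet -> abort (commits=0)
txf90: all yes -> commit (commits=1)
tx6f5: all yes -> commit (commits=2)
tx8dd: no from delta, garnet -> abort (commits=2)
txe38: no from delta, onyx -> abort (commits=2)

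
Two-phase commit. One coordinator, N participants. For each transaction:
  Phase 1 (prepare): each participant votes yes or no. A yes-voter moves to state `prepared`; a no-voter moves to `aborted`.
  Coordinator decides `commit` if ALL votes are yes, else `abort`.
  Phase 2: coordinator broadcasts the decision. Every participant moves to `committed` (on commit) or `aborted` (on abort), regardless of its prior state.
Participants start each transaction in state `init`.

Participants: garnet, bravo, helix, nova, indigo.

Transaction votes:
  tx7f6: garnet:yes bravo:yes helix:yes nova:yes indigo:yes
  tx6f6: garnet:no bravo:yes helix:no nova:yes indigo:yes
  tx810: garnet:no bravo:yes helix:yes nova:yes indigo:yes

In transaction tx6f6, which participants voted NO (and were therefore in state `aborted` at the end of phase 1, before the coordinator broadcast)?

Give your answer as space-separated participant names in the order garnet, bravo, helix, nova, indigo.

Txn tx6f6 phase 1: garnet no -> aborted; bravo yes -> prepared; helix no -> aborted; nova yes -> prepared; indigo yes -> prepared

Answer: garnet helix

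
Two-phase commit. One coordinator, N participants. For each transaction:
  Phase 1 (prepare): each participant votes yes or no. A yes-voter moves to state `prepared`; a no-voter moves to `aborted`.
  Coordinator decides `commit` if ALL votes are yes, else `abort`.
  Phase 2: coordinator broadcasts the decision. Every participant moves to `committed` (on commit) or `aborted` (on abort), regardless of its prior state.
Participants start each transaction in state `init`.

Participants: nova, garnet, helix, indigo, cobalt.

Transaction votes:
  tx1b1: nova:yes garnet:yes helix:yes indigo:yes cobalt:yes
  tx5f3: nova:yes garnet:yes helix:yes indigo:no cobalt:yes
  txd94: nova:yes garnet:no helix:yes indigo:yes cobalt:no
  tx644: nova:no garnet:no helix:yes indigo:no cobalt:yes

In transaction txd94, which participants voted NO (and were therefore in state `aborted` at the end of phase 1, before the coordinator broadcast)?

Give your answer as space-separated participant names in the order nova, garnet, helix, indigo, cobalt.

Answer: garnet cobalt

Derivation:
Txn txd94 phase 1: nova yes -> prepared; garnet no -> aborted; helix yes -> prepared; indigo yes -> prepared; cobalt no -> aborted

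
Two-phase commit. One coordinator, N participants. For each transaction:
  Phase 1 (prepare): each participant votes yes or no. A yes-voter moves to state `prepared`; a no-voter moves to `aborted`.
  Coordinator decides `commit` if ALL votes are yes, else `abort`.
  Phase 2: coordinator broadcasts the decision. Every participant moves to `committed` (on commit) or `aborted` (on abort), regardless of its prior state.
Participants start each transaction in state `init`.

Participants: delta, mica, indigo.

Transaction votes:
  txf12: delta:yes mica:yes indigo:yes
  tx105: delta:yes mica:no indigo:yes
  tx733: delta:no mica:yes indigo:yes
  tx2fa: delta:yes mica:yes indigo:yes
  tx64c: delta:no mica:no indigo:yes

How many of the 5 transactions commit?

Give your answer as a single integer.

txf12: all yes -> commit (commits=1)
tx105: no from mica -> abort (commits=1)
tx733: no from delta -> abort (commits=1)
tx2fa: all yes -> commit (commits=2)
tx64c: no from delta, mica -> abort (commits=2)

Answer: 2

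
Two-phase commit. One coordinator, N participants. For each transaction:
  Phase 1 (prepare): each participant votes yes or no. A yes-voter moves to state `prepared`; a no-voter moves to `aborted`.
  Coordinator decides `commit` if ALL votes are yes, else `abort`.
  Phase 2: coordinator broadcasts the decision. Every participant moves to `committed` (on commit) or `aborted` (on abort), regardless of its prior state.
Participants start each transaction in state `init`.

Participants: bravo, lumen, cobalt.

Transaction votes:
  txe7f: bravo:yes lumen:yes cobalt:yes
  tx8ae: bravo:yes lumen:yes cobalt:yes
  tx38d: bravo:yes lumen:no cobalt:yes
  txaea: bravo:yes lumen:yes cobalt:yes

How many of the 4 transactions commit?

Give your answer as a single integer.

Answer: 3

Derivation:
txe7f: all yes -> commit (commits=1)
tx8ae: all yes -> commit (commits=2)
tx38d: no from lumen -> abort (commits=2)
txaea: all yes -> commit (commits=3)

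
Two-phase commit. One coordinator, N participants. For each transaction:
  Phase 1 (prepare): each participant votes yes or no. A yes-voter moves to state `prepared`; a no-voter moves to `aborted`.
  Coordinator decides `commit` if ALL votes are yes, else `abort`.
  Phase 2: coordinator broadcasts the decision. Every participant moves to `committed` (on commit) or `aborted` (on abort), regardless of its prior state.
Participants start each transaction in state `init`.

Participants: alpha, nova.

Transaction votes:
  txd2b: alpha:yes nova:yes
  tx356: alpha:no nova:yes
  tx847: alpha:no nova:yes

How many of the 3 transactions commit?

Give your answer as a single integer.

Answer: 1

Derivation:
txd2b: all yes -> commit (commits=1)
tx356: no from alpha -> abort (commits=1)
tx847: no from alpha -> abort (commits=1)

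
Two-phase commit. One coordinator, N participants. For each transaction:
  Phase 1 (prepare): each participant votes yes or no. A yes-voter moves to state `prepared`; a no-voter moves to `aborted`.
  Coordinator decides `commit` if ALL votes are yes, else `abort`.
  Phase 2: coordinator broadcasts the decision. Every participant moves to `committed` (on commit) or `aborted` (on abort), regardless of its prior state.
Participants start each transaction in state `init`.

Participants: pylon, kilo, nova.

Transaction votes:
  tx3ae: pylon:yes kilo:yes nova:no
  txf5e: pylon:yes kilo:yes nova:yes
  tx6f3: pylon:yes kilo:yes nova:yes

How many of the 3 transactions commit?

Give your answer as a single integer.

tx3ae: no from nova -> abort (commits=0)
txf5e: all yes -> commit (commits=1)
tx6f3: all yes -> commit (commits=2)

Answer: 2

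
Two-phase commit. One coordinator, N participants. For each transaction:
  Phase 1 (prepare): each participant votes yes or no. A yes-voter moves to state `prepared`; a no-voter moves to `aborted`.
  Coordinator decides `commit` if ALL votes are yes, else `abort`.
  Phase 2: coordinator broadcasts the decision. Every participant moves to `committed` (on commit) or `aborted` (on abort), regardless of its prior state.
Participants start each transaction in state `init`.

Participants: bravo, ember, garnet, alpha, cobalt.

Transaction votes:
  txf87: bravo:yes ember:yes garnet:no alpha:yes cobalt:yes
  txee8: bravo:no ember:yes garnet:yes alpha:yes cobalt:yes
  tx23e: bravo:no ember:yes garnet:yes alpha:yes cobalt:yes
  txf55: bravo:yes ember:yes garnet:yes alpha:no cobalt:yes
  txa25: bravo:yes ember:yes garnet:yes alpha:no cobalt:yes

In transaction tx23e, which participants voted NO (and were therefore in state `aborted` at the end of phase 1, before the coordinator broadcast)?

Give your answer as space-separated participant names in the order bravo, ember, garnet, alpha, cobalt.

Txn tx23e phase 1: bravo no -> aborted; ember yes -> prepared; garnet yes -> prepared; alpha yes -> prepared; cobalt yes -> prepared

Answer: bravo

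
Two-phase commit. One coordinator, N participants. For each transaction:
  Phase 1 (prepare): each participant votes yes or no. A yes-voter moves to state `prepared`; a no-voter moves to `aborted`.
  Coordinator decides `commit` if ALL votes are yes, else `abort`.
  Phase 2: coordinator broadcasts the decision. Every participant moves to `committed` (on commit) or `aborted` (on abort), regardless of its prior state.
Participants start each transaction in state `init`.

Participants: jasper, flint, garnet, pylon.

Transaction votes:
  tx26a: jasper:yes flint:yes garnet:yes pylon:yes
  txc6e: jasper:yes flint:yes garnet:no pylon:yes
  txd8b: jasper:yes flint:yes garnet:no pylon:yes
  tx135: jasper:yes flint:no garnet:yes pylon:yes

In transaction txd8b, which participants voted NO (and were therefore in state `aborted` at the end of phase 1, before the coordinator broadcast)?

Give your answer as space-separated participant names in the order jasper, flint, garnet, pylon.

Answer: garnet

Derivation:
Txn txd8b phase 1: jasper yes -> prepared; flint yes -> prepared; garnet no -> aborted; pylon yes -> prepared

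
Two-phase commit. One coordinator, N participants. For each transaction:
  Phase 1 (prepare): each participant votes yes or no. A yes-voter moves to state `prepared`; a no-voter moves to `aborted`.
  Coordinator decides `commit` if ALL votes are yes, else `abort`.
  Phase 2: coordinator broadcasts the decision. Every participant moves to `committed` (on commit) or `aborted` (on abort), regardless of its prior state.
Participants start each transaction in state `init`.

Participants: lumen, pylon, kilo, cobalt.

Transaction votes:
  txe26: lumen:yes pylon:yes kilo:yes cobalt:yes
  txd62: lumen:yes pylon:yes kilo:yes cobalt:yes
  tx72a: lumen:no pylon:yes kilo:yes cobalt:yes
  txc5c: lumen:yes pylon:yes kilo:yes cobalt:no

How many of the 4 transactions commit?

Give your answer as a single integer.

txe26: all yes -> commit (commits=1)
txd62: all yes -> commit (commits=2)
tx72a: no from lumen -> abort (commits=2)
txc5c: no from cobalt -> abort (commits=2)

Answer: 2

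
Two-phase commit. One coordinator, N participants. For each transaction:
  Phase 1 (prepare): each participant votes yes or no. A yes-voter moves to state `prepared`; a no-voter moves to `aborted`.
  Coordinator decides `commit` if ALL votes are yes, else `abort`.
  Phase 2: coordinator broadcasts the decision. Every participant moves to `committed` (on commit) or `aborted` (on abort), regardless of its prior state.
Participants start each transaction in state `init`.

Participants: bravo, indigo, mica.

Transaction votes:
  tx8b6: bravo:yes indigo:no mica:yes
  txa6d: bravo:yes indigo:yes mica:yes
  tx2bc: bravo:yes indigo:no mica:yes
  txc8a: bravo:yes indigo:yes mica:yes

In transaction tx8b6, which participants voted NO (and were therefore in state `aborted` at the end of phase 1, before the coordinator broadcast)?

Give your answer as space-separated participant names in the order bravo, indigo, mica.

Txn tx8b6 phase 1: bravo yes -> prepared; indigo no -> aborted; mica yes -> prepared

Answer: indigo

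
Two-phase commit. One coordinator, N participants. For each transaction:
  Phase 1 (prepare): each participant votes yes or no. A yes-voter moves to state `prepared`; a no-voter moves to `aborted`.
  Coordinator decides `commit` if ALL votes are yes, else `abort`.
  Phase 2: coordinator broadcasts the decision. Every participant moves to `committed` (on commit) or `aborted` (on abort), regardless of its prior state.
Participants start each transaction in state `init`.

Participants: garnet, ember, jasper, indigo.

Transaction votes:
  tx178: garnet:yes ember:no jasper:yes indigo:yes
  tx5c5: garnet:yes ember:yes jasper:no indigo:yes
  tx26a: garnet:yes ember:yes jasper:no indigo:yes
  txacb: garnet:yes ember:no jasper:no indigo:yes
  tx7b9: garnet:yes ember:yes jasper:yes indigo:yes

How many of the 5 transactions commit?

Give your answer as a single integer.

Answer: 1

Derivation:
tx178: no from ember -> abort (commits=0)
tx5c5: no from jasper -> abort (commits=0)
tx26a: no from jasper -> abort (commits=0)
txacb: no from ember, jasper -> abort (commits=0)
tx7b9: all yes -> commit (commits=1)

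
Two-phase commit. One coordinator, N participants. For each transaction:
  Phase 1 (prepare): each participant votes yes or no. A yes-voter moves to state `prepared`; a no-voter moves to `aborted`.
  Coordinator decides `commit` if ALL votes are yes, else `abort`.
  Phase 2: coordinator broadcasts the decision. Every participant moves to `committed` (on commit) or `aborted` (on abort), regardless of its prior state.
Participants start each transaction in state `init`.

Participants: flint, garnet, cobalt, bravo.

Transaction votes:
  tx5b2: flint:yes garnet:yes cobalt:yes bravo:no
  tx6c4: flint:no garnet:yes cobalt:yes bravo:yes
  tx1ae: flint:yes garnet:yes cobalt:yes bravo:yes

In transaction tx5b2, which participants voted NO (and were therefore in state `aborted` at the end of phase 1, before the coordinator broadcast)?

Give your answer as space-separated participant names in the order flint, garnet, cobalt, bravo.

Txn tx5b2 phase 1: flint yes -> prepared; garnet yes -> prepared; cobalt yes -> prepared; bravo no -> aborted

Answer: bravo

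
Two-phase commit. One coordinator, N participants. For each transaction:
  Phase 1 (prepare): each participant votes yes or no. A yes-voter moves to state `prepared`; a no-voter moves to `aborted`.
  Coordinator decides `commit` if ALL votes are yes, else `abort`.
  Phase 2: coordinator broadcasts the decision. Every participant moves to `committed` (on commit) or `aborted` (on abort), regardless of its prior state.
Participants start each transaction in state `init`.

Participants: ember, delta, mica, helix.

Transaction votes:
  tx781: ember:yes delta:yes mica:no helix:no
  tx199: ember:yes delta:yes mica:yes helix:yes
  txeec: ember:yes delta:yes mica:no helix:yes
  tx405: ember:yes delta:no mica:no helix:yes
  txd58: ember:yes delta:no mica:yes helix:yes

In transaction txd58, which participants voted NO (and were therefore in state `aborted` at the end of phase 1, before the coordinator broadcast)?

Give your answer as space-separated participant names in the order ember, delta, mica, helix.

Txn txd58 phase 1: ember yes -> prepared; delta no -> aborted; mica yes -> prepared; helix yes -> prepared

Answer: delta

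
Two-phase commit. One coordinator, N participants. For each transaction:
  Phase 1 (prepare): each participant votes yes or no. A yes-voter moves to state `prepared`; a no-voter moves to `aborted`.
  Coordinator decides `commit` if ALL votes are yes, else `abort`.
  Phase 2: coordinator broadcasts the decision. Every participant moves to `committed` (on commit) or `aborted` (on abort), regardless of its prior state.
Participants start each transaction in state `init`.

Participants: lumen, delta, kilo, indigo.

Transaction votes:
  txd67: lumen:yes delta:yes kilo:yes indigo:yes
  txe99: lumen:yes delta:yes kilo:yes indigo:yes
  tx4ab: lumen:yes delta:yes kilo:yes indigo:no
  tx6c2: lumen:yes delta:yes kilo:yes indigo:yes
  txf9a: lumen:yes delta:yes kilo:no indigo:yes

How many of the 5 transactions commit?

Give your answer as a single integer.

txd67: all yes -> commit (commits=1)
txe99: all yes -> commit (commits=2)
tx4ab: no from indigo -> abort (commits=2)
tx6c2: all yes -> commit (commits=3)
txf9a: no from kilo -> abort (commits=3)

Answer: 3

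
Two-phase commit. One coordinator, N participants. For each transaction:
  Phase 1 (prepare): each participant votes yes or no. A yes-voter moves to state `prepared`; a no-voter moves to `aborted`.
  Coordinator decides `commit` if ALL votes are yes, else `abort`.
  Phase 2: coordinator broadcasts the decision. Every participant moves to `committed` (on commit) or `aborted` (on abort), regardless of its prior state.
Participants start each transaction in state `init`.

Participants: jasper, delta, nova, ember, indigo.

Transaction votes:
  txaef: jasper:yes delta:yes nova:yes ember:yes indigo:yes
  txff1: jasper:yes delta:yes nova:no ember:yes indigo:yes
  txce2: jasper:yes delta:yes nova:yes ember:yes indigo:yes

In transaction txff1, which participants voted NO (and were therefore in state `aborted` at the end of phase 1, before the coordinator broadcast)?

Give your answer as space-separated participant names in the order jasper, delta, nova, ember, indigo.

Answer: nova

Derivation:
Txn txff1 phase 1: jasper yes -> prepared; delta yes -> prepared; nova no -> aborted; ember yes -> prepared; indigo yes -> prepared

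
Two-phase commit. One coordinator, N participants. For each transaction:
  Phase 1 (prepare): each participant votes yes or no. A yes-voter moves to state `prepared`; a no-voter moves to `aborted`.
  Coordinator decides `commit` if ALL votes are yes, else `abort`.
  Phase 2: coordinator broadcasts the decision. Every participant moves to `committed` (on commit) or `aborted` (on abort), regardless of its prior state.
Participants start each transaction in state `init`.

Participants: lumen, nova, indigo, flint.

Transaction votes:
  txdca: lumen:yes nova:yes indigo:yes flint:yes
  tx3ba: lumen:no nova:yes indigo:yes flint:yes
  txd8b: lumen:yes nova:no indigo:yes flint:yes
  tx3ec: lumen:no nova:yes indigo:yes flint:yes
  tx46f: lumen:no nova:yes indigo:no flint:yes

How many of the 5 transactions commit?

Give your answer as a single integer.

Answer: 1

Derivation:
txdca: all yes -> commit (commits=1)
tx3ba: no from lumen -> abort (commits=1)
txd8b: no from nova -> abort (commits=1)
tx3ec: no from lumen -> abort (commits=1)
tx46f: no from lumen, indigo -> abort (commits=1)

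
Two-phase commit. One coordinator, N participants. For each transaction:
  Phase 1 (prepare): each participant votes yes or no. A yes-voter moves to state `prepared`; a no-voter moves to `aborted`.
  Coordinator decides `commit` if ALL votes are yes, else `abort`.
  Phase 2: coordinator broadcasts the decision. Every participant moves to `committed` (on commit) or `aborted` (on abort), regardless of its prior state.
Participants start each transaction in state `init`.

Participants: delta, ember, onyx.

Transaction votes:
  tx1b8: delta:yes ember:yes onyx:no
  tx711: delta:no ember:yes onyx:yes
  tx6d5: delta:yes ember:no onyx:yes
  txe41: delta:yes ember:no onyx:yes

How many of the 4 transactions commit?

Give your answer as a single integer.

tx1b8: no from onyx -> abort (commits=0)
tx711: no from delta -> abort (commits=0)
tx6d5: no from ember -> abort (commits=0)
txe41: no from ember -> abort (commits=0)

Answer: 0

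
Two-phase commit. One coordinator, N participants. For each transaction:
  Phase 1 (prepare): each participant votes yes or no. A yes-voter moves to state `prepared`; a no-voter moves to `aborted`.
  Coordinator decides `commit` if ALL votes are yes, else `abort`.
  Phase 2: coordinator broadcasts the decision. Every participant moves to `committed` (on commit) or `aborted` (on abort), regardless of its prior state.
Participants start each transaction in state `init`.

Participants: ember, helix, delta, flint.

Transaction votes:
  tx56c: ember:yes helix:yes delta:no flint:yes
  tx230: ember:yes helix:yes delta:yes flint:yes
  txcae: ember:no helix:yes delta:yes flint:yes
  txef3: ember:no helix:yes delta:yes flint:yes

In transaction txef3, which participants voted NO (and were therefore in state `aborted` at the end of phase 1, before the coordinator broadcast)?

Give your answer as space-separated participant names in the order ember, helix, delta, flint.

Answer: ember

Derivation:
Txn txef3 phase 1: ember no -> aborted; helix yes -> prepared; delta yes -> prepared; flint yes -> prepared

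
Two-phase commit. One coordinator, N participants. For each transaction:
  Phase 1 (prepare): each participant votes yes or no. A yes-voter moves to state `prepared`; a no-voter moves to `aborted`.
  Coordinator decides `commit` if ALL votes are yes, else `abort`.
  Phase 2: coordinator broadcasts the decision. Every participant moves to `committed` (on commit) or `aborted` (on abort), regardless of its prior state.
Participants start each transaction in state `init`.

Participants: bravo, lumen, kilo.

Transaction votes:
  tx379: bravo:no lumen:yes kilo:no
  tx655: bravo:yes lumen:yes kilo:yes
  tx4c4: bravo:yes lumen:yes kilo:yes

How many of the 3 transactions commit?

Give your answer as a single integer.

tx379: no from bravo, kilo -> abort (commits=0)
tx655: all yes -> commit (commits=1)
tx4c4: all yes -> commit (commits=2)

Answer: 2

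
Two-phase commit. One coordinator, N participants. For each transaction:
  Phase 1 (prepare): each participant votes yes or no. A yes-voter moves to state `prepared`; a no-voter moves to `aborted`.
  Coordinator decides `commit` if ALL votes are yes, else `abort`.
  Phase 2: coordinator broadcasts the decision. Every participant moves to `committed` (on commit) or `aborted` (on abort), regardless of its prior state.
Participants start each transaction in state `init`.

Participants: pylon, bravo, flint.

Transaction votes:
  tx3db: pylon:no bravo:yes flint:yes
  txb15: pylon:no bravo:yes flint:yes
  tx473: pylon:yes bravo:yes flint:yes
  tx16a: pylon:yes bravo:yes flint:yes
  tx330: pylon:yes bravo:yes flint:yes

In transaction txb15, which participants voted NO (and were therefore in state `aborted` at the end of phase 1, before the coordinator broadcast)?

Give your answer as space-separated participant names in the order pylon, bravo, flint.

Txn txb15 phase 1: pylon no -> aborted; bravo yes -> prepared; flint yes -> prepared

Answer: pylon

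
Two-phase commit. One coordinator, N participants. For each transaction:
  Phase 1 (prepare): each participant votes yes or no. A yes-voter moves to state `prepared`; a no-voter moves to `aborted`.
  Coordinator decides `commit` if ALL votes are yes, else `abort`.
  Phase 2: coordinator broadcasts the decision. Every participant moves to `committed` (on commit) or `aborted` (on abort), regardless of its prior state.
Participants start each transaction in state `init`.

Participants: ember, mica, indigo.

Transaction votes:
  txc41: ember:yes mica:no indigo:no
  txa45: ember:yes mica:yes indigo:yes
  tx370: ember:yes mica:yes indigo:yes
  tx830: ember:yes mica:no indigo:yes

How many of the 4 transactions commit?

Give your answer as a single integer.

txc41: no from mica, indigo -> abort (commits=0)
txa45: all yes -> commit (commits=1)
tx370: all yes -> commit (commits=2)
tx830: no from mica -> abort (commits=2)

Answer: 2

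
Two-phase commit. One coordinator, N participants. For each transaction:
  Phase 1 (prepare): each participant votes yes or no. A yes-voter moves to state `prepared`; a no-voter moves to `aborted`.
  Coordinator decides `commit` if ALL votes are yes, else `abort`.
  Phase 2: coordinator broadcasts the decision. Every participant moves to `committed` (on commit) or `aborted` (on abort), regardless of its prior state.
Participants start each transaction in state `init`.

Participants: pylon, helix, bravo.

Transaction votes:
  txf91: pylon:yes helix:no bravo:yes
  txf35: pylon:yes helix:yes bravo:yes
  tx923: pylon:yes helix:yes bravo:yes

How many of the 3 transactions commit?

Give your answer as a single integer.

Answer: 2

Derivation:
txf91: no from helix -> abort (commits=0)
txf35: all yes -> commit (commits=1)
tx923: all yes -> commit (commits=2)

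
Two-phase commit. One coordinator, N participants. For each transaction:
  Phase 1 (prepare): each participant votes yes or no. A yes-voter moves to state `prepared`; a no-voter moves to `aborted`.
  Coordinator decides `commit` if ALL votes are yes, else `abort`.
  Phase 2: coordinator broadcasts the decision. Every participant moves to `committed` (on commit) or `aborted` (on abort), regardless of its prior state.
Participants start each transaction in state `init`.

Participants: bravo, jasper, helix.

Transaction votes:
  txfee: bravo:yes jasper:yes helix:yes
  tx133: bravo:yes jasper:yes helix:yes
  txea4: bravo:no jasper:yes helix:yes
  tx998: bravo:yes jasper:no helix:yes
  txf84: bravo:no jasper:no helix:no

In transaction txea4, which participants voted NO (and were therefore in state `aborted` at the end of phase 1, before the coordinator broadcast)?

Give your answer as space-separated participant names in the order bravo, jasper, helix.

Answer: bravo

Derivation:
Txn txea4 phase 1: bravo no -> aborted; jasper yes -> prepared; helix yes -> prepared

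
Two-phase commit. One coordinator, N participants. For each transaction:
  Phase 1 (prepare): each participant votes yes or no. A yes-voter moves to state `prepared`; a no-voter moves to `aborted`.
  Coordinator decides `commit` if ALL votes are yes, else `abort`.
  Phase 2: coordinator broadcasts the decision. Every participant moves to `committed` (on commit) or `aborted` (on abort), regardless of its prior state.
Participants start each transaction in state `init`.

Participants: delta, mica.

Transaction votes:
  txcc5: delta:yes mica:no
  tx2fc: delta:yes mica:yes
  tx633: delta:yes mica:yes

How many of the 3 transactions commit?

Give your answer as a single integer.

Answer: 2

Derivation:
txcc5: no from mica -> abort (commits=0)
tx2fc: all yes -> commit (commits=1)
tx633: all yes -> commit (commits=2)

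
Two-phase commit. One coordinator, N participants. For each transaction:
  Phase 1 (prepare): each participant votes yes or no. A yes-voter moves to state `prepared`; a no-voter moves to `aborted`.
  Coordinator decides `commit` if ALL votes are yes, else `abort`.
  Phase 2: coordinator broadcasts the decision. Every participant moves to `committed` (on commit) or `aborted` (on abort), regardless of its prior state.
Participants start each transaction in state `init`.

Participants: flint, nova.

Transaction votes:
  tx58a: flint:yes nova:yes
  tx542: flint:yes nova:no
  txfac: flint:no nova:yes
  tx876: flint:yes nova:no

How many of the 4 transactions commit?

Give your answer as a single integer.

tx58a: all yes -> commit (commits=1)
tx542: no from nova -> abort (commits=1)
txfac: no from flint -> abort (commits=1)
tx876: no from nova -> abort (commits=1)

Answer: 1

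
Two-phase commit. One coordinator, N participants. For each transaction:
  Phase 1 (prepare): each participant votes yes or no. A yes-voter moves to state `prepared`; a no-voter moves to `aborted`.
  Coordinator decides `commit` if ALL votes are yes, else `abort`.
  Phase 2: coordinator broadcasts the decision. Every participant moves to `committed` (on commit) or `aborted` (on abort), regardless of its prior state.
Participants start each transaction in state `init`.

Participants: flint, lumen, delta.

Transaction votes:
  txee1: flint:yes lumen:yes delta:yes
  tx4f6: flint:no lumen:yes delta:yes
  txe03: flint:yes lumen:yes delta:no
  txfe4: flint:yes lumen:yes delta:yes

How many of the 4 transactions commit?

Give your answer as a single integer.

txee1: all yes -> commit (commits=1)
tx4f6: no from flint -> abort (commits=1)
txe03: no from delta -> abort (commits=1)
txfe4: all yes -> commit (commits=2)

Answer: 2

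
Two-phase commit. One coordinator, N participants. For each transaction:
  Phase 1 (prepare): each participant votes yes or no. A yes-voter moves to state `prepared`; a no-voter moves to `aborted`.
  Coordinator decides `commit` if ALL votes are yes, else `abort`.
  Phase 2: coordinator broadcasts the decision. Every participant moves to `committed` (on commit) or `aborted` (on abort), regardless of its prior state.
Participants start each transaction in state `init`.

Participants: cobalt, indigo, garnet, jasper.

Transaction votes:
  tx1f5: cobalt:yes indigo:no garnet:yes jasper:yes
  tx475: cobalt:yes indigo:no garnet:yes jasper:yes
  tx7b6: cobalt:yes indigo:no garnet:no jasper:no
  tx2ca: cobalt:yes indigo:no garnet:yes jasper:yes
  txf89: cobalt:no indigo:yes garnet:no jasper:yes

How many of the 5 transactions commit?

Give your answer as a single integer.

Answer: 0

Derivation:
tx1f5: no from indigo -> abort (commits=0)
tx475: no from indigo -> abort (commits=0)
tx7b6: no from indigo, garnet, jasper -> abort (commits=0)
tx2ca: no from indigo -> abort (commits=0)
txf89: no from cobalt, garnet -> abort (commits=0)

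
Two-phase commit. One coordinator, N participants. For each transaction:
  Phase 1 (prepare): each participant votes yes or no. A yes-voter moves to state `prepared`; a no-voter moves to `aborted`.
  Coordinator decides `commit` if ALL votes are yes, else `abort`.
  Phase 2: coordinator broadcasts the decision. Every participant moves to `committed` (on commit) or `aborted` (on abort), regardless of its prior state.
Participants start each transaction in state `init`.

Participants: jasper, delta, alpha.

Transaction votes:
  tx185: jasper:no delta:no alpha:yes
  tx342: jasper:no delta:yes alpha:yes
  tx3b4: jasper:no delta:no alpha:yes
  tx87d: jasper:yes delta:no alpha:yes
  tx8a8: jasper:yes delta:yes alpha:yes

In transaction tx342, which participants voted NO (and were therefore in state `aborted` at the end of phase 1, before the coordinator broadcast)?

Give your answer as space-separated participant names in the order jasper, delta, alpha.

Answer: jasper

Derivation:
Txn tx342 phase 1: jasper no -> aborted; delta yes -> prepared; alpha yes -> prepared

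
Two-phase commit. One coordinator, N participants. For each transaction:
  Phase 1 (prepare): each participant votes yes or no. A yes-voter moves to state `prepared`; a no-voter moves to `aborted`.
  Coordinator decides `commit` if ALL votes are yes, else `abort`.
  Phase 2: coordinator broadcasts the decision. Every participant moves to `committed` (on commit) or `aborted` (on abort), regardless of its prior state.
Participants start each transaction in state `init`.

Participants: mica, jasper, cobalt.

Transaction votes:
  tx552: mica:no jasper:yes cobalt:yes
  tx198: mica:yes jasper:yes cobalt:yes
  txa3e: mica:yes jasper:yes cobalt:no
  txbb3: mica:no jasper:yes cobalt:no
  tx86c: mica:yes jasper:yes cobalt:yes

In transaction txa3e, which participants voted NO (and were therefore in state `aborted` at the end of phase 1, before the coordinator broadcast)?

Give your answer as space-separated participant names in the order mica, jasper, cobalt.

Answer: cobalt

Derivation:
Txn txa3e phase 1: mica yes -> prepared; jasper yes -> prepared; cobalt no -> aborted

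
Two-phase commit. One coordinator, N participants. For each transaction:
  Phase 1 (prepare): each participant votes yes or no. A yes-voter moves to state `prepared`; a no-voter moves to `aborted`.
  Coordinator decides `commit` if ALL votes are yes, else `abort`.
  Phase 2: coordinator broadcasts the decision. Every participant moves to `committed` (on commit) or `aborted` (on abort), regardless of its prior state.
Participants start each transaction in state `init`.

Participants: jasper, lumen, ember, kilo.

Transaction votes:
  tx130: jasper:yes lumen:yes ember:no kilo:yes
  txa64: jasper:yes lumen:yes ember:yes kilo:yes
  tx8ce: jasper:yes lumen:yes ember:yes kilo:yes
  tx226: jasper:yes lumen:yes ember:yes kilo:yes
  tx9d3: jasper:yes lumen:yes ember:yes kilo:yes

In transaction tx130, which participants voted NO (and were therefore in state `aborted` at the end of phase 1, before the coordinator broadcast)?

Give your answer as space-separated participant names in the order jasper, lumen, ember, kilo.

Txn tx130 phase 1: jasper yes -> prepared; lumen yes -> prepared; ember no -> aborted; kilo yes -> prepared

Answer: ember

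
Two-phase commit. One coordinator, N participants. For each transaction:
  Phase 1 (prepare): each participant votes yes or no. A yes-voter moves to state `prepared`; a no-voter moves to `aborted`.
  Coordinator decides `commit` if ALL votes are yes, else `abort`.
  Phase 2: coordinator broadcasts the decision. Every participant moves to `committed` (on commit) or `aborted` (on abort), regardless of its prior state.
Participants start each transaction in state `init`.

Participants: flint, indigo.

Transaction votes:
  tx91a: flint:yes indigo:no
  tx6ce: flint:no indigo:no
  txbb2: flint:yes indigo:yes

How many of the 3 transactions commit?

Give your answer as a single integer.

Answer: 1

Derivation:
tx91a: no from indigo -> abort (commits=0)
tx6ce: no from flint, indigo -> abort (commits=0)
txbb2: all yes -> commit (commits=1)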